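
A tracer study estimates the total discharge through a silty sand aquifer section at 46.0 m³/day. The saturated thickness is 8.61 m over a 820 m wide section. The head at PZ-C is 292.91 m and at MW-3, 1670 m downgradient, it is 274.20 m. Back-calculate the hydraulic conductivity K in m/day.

Cross-sectional area A = 820 × 8.61 = 7060 m².
Hydraulic gradient i = (292.91 − 274.20) / 1670 = 18.71 / 1670 = 0.01120.
From Q = K·A·i, K = Q / (A·i) = 46.0 / (7060 × 0.01120) = 0.5815 m/day.

0.582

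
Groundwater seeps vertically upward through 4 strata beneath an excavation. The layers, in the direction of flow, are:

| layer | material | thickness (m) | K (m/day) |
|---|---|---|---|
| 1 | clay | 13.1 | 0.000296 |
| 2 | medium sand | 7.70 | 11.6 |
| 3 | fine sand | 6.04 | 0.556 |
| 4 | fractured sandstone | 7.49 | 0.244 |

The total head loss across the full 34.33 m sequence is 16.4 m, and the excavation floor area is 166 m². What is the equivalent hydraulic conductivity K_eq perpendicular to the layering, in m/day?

0.000775

Flow is perpendicular to layering, so the layers act in series and the equivalent K is the thickness-weighted harmonic mean.
Total thickness L = 13.1 + 7.70 + 6.04 + 7.49 = 34.33 m.
Σ(b_i/K_i) = 13.1/0.000296 + 7.70/11.6 + 6.04/0.556 + 7.49/0.244 = 44299 d.
K_eq = L / Σ(b_i/K_i) = 34.33 / 44299 = 0.0007750 m/day.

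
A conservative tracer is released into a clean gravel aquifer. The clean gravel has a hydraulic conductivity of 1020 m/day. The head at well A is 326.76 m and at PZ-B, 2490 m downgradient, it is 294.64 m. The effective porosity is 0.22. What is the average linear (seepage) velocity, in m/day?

59.8

Hydraulic gradient i = (326.76 − 294.64) / 2490 = 32.12 / 2490 = 0.01290.
Darcy flux q = K · i = 1020 × 0.01290 = 13.16 m/day.
Seepage velocity v = q / n_e = 13.16 / 0.22 = 59.81 m/day.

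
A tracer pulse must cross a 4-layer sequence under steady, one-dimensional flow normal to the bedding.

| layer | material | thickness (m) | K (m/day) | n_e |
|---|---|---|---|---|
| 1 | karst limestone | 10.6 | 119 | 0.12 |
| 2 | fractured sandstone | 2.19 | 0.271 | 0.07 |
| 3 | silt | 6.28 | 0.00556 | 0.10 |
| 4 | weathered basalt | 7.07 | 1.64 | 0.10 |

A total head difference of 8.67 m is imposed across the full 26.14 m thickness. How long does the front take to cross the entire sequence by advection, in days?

364

With flow normal to the layers, continuity requires the same specific discharge q through every layer.
Σ(b_i/K_i) = 10.6/119 + 2.19/0.271 + 6.28/0.00556 + 7.07/1.64 = 1142 d.
q = Δh / Σ(b_i/K_i) = 8.67 / 1142 = 0.007592 m/day.
In each layer the seepage velocity is v_i = q/n_i, so the layer transit time is t_i = b_i·n_i / q:
  layer 1 (karst limestone): t_1 = 10.6 × 0.12 / 0.007592 = 167.5 d
  layer 2 (fractured sandstone): t_2 = 2.19 × 0.07 / 0.007592 = 20.19 d
  layer 3 (silt): t_3 = 6.28 × 0.10 / 0.007592 = 82.72 d
  layer 4 (weathered basalt): t_4 = 7.07 × 0.10 / 0.007592 = 93.12 d
Total t = Σ t_i = 363.6 days.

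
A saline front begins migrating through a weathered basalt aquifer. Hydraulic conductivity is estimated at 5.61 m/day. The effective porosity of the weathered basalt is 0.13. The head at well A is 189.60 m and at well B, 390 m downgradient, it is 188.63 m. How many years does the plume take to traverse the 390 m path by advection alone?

Hydraulic gradient i = (189.60 − 188.63) / 390 = 0.97 / 390 = 0.002487.
Darcy flux q = K · i = 5.610 × 0.002487 = 0.01395 m/day.
Seepage velocity v = q / n_e = 0.01395 / 0.13 = 0.1073 m/day.
Travel time t = L / v = 390 / 0.1073 = 3634 days = 9.948 years.

9.95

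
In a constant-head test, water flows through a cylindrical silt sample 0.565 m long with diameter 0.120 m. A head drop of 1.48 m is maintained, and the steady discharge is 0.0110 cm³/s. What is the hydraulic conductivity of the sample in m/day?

0.0321

Cross-sectional area A = π·(d/2)² = π × (0.120/2)² = 0.01131 m².
Convert discharge: 0.0110 cm³/s = 1.100e-08 m³/s.
Darcy's law rearranged: K = Q·L / (A·Δh) = 1.100e-08 × 0.565 / (0.01131 × 1.48) = 3.713e-07 m/s = 0.03208 m/day.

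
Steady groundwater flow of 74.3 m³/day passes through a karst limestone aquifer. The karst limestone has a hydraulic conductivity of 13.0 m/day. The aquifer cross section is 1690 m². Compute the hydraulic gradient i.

From Q = K·A·i, i = Q / (K·A) = 74.3 / (13.00 × 1690) = 0.003382.

0.00338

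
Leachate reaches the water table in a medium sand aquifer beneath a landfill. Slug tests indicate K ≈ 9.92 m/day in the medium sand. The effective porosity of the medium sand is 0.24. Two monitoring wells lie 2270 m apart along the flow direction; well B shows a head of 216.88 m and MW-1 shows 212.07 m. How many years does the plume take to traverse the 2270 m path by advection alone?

71.0

Hydraulic gradient i = (216.88 − 212.07) / 2270 = 4.81 / 2270 = 0.002119.
Darcy flux q = K · i = 9.920 × 0.002119 = 0.02102 m/day.
Seepage velocity v = q / n_e = 0.02102 / 0.24 = 0.08758 m/day.
Travel time t = L / v = 2270 / 0.08758 = 25918 days = 70.96 years.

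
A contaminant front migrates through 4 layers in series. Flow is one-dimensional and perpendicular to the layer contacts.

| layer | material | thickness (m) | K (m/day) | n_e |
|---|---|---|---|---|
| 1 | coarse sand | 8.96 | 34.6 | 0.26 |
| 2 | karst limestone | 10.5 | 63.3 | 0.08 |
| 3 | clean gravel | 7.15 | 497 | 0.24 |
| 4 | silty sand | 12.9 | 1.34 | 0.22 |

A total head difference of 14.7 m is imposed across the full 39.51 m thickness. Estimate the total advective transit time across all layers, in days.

With flow normal to the layers, continuity requires the same specific discharge q through every layer.
Σ(b_i/K_i) = 8.96/34.6 + 10.5/63.3 + 7.15/497 + 12.9/1.34 = 10.07 d.
q = Δh / Σ(b_i/K_i) = 14.7 / 10.07 = 1.460 m/day.
In each layer the seepage velocity is v_i = q/n_i, so the layer transit time is t_i = b_i·n_i / q:
  layer 1 (coarse sand): t_1 = 8.96 × 0.26 / 1.460 = 1.595 d
  layer 2 (karst limestone): t_2 = 10.5 × 0.08 / 1.460 = 0.5752 d
  layer 3 (clean gravel): t_3 = 7.15 × 0.24 / 1.460 = 1.175 d
  layer 4 (silty sand): t_4 = 12.9 × 0.22 / 1.460 = 1.943 d
Total t = Σ t_i = 5.289 days.

5.29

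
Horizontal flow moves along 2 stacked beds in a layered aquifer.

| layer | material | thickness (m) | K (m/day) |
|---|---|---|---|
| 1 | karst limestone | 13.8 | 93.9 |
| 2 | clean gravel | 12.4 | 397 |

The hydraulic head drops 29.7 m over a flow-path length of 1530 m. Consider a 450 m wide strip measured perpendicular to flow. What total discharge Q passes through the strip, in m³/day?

54300

Flow is parallel to layering, so each bed carries its own Darcy discharge and the transmissivities add.
Σ(K_i·b_i) = 93.9×13.8 + 397×12.4 = 6219 m²/day.
Hydraulic gradient i = Δh / L = 29.7 / 1530 = 0.01941.
Q = Σ(K_i·b_i) · W · i = 6219 × 450 × 0.01941 = 54321 m³/day.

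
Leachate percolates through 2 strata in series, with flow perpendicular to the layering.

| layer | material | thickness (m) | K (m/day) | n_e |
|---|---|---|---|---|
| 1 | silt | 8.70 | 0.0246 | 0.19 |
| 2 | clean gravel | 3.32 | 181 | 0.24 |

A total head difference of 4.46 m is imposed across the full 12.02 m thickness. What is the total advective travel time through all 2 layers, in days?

With flow normal to the layers, continuity requires the same specific discharge q through every layer.
Σ(b_i/K_i) = 8.70/0.0246 + 3.32/181 = 353.7 d.
q = Δh / Σ(b_i/K_i) = 4.46 / 353.7 = 0.01261 m/day.
In each layer the seepage velocity is v_i = q/n_i, so the layer transit time is t_i = b_i·n_i / q:
  layer 1 (silt): t_1 = 8.70 × 0.19 / 0.01261 = 131.1 d
  layer 2 (clean gravel): t_2 = 3.32 × 0.24 / 0.01261 = 63.19 d
Total t = Σ t_i = 194.3 days.

194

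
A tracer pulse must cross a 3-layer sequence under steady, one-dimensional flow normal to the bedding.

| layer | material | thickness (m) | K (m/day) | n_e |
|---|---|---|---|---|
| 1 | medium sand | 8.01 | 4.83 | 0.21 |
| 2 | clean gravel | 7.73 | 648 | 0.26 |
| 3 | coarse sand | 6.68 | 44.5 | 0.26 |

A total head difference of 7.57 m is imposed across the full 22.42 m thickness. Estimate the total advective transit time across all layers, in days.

With flow normal to the layers, continuity requires the same specific discharge q through every layer.
Σ(b_i/K_i) = 8.01/4.83 + 7.73/648 + 6.68/44.5 = 1.820 d.
q = Δh / Σ(b_i/K_i) = 7.57 / 1.820 = 4.158 m/day.
In each layer the seepage velocity is v_i = q/n_i, so the layer transit time is t_i = b_i·n_i / q:
  layer 1 (medium sand): t_1 = 8.01 × 0.21 / 4.158 = 0.4045 d
  layer 2 (clean gravel): t_2 = 7.73 × 0.26 / 4.158 = 0.4833 d
  layer 3 (coarse sand): t_3 = 6.68 × 0.26 / 4.158 = 0.4177 d
Total t = Σ t_i = 1.305 days.

1.31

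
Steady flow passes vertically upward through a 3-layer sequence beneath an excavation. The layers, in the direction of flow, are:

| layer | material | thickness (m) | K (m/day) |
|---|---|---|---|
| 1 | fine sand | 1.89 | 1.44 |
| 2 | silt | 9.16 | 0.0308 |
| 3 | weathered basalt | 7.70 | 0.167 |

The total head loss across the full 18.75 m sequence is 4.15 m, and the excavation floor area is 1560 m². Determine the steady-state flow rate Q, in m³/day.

18.8

Flow is perpendicular to layering, so the layers act in series and the equivalent K is the thickness-weighted harmonic mean.
Total thickness L = 1.89 + 9.16 + 7.70 = 18.75 m.
Σ(b_i/K_i) = 1.89/1.44 + 9.16/0.0308 + 7.70/0.167 = 344.8 d.
K_eq = L / Σ(b_i/K_i) = 18.75 / 344.8 = 0.05438 m/day.
Q = K_eq · A · (Δh/L) = 0.05438 × 1560 × (4.15/18.75) = 18.77 m³/day.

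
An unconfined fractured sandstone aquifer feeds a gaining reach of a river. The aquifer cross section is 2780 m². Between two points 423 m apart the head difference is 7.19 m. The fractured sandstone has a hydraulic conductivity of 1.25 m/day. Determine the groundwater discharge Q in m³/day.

59.1

Hydraulic gradient i = Δh / L = 7.19 / 423 = 0.01700.
Darcy's law: Q = K · A · i = 1.250 × 2780 × 0.01700 = 59.07 m³/day.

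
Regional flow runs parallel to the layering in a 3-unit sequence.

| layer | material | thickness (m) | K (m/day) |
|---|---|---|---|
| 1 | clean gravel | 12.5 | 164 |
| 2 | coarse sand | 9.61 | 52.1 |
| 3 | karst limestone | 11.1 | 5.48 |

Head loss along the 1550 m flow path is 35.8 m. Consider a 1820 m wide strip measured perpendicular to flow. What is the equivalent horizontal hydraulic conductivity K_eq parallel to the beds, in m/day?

78.6

Flow is parallel to layering, so each bed carries its own Darcy discharge and the transmissivities add.
Σ(K_i·b_i) = 164×12.5 + 52.1×9.61 + 5.48×11.1 = 2612 m²/day.
Total thickness b = 33.21 m, so K_eq = Σ(K_i·b_i)/b = 78.64 m/day.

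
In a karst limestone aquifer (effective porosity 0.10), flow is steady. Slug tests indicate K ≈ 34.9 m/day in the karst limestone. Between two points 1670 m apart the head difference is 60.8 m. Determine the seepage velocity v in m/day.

Hydraulic gradient i = Δh / L = 60.8 / 1670 = 0.03641.
Darcy flux q = K · i = 34.90 × 0.03641 = 1.271 m/day.
Seepage velocity v = q / n_e = 1.271 / 0.10 = 12.71 m/day.

12.7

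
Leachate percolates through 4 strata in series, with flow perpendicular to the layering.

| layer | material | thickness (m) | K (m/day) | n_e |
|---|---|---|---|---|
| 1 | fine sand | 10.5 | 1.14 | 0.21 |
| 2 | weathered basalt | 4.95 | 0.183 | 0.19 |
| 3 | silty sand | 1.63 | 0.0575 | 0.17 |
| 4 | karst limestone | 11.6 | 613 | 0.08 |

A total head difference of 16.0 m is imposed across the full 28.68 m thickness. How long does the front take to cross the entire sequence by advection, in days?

17.6

With flow normal to the layers, continuity requires the same specific discharge q through every layer.
Σ(b_i/K_i) = 10.5/1.14 + 4.95/0.183 + 1.63/0.0575 + 11.6/613 = 64.63 d.
q = Δh / Σ(b_i/K_i) = 16.0 / 64.63 = 0.2476 m/day.
In each layer the seepage velocity is v_i = q/n_i, so the layer transit time is t_i = b_i·n_i / q:
  layer 1 (fine sand): t_1 = 10.5 × 0.21 / 0.2476 = 8.906 d
  layer 2 (weathered basalt): t_2 = 4.95 × 0.19 / 0.2476 = 3.799 d
  layer 3 (silty sand): t_3 = 1.63 × 0.17 / 0.2476 = 1.119 d
  layer 4 (karst limestone): t_4 = 11.6 × 0.08 / 0.2476 = 3.748 d
Total t = Σ t_i = 17.57 days.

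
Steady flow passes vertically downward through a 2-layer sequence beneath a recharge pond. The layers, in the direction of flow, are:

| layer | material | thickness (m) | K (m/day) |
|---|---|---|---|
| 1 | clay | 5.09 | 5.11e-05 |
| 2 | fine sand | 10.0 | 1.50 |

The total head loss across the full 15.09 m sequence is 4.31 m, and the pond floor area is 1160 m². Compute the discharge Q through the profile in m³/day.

0.0502

Flow is perpendicular to layering, so the layers act in series and the equivalent K is the thickness-weighted harmonic mean.
Total thickness L = 5.09 + 10.0 = 15.09 m.
Σ(b_i/K_i) = 5.09/5.11e-05 + 10.0/1.50 = 99615 d.
K_eq = L / Σ(b_i/K_i) = 15.09 / 99615 = 0.0001515 m/day.
Q = K_eq · A · (Δh/L) = 0.0001515 × 1160 × (4.31/15.09) = 0.05019 m³/day.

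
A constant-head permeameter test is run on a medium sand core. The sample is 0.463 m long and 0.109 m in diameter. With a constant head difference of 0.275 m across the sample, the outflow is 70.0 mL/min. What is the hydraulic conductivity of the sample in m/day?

18.2

Cross-sectional area A = π·(d/2)² = π × (0.109/2)² = 0.009331 m².
Convert discharge: 70.0 mL/min = 1.167e-06 m³/s.
Darcy's law rearranged: K = Q·L / (A·Δh) = 1.167e-06 × 0.463 / (0.009331 × 0.275) = 0.0002105 m/s = 18.19 m/day.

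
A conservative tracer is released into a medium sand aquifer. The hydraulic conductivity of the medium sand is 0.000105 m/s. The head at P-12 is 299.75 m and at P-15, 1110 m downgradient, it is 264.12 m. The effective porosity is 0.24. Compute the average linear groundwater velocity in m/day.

1.21

Convert K: 0.000105 m/s × 86400 = 9.072 m/day.
Hydraulic gradient i = (299.75 − 264.12) / 1110 = 35.63 / 1110 = 0.03210.
Darcy flux q = K · i = 9.072 × 0.03210 = 0.2912 m/day.
Seepage velocity v = q / n_e = 0.2912 / 0.24 = 1.213 m/day.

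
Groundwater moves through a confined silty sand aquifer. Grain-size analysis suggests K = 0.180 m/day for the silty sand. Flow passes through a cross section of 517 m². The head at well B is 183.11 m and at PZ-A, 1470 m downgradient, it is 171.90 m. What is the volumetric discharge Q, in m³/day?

Hydraulic gradient i = (183.11 − 171.90) / 1470 = 11.21 / 1470 = 0.007626.
Darcy's law: Q = K · A · i = 0.1800 × 517.0 × 0.007626 = 0.7097 m³/day.

0.710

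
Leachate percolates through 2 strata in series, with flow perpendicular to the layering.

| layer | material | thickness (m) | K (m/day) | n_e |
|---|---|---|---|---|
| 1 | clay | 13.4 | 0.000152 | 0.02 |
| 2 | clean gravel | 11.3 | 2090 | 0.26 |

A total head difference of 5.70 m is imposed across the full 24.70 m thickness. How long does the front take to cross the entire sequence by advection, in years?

With flow normal to the layers, continuity requires the same specific discharge q through every layer.
Σ(b_i/K_i) = 13.4/0.000152 + 11.3/2090 = 88158 d.
q = Δh / Σ(b_i/K_i) = 5.70 / 88158 = 6.466e-05 m/day.
In each layer the seepage velocity is v_i = q/n_i, so the layer transit time is t_i = b_i·n_i / q:
  layer 1 (clay): t_1 = 13.4 × 0.02 / 6.466e-05 = 4145 d
  layer 2 (clean gravel): t_2 = 11.3 × 0.26 / 6.466e-05 = 45440 d
Total t = Σ t_i = 49585 days = 135.8 years.

136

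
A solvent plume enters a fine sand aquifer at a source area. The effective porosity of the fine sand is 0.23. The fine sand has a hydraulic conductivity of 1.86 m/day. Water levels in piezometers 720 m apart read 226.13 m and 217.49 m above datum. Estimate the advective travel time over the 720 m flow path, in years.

Hydraulic gradient i = (226.13 − 217.49) / 720 = 8.64 / 720 = 0.01200.
Darcy flux q = K · i = 1.860 × 0.01200 = 0.02232 m/day.
Seepage velocity v = q / n_e = 0.02232 / 0.23 = 0.09704 m/day.
Travel time t = L / v = 720 / 0.09704 = 7419 days = 20.31 years.

20.3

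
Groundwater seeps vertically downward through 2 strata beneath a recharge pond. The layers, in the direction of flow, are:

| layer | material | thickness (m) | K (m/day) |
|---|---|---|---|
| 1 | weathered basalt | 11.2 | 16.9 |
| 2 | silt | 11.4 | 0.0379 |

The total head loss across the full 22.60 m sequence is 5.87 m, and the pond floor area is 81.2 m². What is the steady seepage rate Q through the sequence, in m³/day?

1.58

Flow is perpendicular to layering, so the layers act in series and the equivalent K is the thickness-weighted harmonic mean.
Total thickness L = 11.2 + 11.4 = 22.60 m.
Σ(b_i/K_i) = 11.2/16.9 + 11.4/0.0379 = 301.5 d.
K_eq = L / Σ(b_i/K_i) = 22.60 / 301.5 = 0.07497 m/day.
Q = K_eq · A · (Δh/L) = 0.07497 × 81.2 × (5.87/22.60) = 1.581 m³/day.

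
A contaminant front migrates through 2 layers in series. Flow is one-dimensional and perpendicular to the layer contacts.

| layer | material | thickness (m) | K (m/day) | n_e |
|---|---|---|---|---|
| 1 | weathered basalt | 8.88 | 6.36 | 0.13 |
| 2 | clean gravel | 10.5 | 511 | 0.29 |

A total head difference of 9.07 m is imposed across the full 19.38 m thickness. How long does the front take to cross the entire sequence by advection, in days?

0.656

With flow normal to the layers, continuity requires the same specific discharge q through every layer.
Σ(b_i/K_i) = 8.88/6.36 + 10.5/511 = 1.417 d.
q = Δh / Σ(b_i/K_i) = 9.07 / 1.417 = 6.402 m/day.
In each layer the seepage velocity is v_i = q/n_i, so the layer transit time is t_i = b_i·n_i / q:
  layer 1 (weathered basalt): t_1 = 8.88 × 0.13 / 6.402 = 0.1803 d
  layer 2 (clean gravel): t_2 = 10.5 × 0.29 / 6.402 = 0.4756 d
Total t = Σ t_i = 0.6560 days.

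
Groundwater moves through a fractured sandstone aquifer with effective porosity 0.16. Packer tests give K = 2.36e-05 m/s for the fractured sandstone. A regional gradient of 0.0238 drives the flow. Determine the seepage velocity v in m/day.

0.303

Convert K: 2.36e-05 m/s × 86400 = 2.039 m/day.
Hydraulic gradient i = 0.0238.
Darcy flux q = K · i = 2.039 × 0.02380 = 0.04853 m/day.
Seepage velocity v = q / n_e = 0.04853 / 0.16 = 0.3033 m/day.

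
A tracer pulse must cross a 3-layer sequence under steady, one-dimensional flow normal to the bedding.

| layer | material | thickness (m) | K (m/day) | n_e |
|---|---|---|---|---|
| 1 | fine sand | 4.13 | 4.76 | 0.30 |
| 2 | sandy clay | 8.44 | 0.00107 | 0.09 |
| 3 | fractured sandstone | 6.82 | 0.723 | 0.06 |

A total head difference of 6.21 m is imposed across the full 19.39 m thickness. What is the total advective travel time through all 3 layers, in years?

8.38

With flow normal to the layers, continuity requires the same specific discharge q through every layer.
Σ(b_i/K_i) = 4.13/4.76 + 8.44/0.00107 + 6.82/0.723 = 7898 d.
q = Δh / Σ(b_i/K_i) = 6.21 / 7898 = 0.0007863 m/day.
In each layer the seepage velocity is v_i = q/n_i, so the layer transit time is t_i = b_i·n_i / q:
  layer 1 (fine sand): t_1 = 4.13 × 0.30 / 0.0007863 = 1576 d
  layer 2 (sandy clay): t_2 = 8.44 × 0.09 / 0.0007863 = 966.1 d
  layer 3 (fractured sandstone): t_3 = 6.82 × 0.06 / 0.0007863 = 520.4 d
Total t = Σ t_i = 3062 days = 8.384 years.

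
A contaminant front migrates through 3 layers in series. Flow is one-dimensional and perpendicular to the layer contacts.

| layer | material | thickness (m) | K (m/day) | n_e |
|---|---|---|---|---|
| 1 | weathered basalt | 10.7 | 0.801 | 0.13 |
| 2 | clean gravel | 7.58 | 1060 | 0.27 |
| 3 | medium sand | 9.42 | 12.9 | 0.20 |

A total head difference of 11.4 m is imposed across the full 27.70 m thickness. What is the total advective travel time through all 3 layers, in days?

6.58

With flow normal to the layers, continuity requires the same specific discharge q through every layer.
Σ(b_i/K_i) = 10.7/0.801 + 7.58/1060 + 9.42/12.9 = 14.10 d.
q = Δh / Σ(b_i/K_i) = 11.4 / 14.10 = 0.8088 m/day.
In each layer the seepage velocity is v_i = q/n_i, so the layer transit time is t_i = b_i·n_i / q:
  layer 1 (weathered basalt): t_1 = 10.7 × 0.13 / 0.8088 = 1.720 d
  layer 2 (clean gravel): t_2 = 7.58 × 0.27 / 0.8088 = 2.531 d
  layer 3 (medium sand): t_3 = 9.42 × 0.20 / 0.8088 = 2.329 d
Total t = Σ t_i = 6.580 days.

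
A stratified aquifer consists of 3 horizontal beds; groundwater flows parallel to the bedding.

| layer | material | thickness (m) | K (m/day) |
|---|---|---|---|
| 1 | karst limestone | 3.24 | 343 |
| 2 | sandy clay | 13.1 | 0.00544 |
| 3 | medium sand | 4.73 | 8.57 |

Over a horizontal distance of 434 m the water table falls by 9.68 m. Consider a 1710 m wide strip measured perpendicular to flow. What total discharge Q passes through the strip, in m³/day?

43900

Flow is parallel to layering, so each bed carries its own Darcy discharge and the transmissivities add.
Σ(K_i·b_i) = 343×3.24 + 0.00544×13.1 + 8.57×4.73 = 1152 m²/day.
Hydraulic gradient i = Δh / L = 9.68 / 434 = 0.02230.
Q = Σ(K_i·b_i) · W · i = 1152 × 1710 × 0.02230 = 43935 m³/day.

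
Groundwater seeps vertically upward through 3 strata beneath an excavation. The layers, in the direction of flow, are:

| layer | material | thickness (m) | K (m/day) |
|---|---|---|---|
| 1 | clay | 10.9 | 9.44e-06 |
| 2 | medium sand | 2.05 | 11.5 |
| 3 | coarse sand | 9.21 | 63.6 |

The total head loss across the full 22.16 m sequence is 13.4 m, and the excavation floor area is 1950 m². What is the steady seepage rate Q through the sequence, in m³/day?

Flow is perpendicular to layering, so the layers act in series and the equivalent K is the thickness-weighted harmonic mean.
Total thickness L = 10.9 + 2.05 + 9.21 = 22.16 m.
Σ(b_i/K_i) = 10.9/9.44e-06 + 2.05/11.5 + 9.21/63.6 = 1.155e+06 d.
K_eq = L / Σ(b_i/K_i) = 22.16 / 1.155e+06 = 1.919e-05 m/day.
Q = K_eq · A · (Δh/L) = 1.919e-05 × 1950 × (13.4/22.16) = 0.02263 m³/day.

0.0226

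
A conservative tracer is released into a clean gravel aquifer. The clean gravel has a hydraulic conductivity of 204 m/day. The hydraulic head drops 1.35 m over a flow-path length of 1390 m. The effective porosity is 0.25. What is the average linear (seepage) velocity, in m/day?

Hydraulic gradient i = Δh / L = 1.35 / 1390 = 0.0009712.
Darcy flux q = K · i = 204.0 × 0.0009712 = 0.1981 m/day.
Seepage velocity v = q / n_e = 0.1981 / 0.25 = 0.7925 m/day.

0.793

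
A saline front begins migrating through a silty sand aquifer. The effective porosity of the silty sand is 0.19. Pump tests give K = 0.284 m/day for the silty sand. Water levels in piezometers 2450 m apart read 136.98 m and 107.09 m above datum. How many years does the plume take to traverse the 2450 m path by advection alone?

Hydraulic gradient i = (136.98 − 107.09) / 2450 = 29.89 / 2450 = 0.01220.
Darcy flux q = K · i = 0.2840 × 0.01220 = 0.003465 m/day.
Seepage velocity v = q / n_e = 0.003465 / 0.19 = 0.01824 m/day.
Travel time t = L / v = 2450 / 0.01824 = 1.344e+05 days = 367.8 years.

368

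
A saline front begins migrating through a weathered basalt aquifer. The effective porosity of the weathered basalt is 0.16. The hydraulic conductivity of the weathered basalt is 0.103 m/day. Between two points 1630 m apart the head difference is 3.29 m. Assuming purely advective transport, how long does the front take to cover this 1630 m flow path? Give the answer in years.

Hydraulic gradient i = Δh / L = 3.29 / 1630 = 0.002018.
Darcy flux q = K · i = 0.1030 × 0.002018 = 0.0002079 m/day.
Seepage velocity v = q / n_e = 0.0002079 / 0.16 = 0.001299 m/day.
Travel time t = L / v = 1630 / 0.001299 = 1.254e+06 days = 3435 years.

3430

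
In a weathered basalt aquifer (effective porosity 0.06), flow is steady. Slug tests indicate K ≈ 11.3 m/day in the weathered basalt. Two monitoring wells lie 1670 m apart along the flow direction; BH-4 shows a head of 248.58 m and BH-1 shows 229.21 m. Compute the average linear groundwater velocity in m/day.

2.18

Hydraulic gradient i = (248.58 − 229.21) / 1670 = 19.37 / 1670 = 0.01160.
Darcy flux q = K · i = 11.30 × 0.01160 = 0.1311 m/day.
Seepage velocity v = q / n_e = 0.1311 / 0.06 = 2.184 m/day.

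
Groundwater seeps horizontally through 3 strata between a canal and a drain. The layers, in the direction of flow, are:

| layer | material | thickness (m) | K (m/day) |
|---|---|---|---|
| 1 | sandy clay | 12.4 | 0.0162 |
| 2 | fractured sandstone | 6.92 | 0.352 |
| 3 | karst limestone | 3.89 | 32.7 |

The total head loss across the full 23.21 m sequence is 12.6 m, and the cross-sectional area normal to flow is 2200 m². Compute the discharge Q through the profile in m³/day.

35.3

Flow is perpendicular to layering, so the layers act in series and the equivalent K is the thickness-weighted harmonic mean.
Total thickness L = 12.4 + 6.92 + 3.89 = 23.21 m.
Σ(b_i/K_i) = 12.4/0.0162 + 6.92/0.352 + 3.89/32.7 = 785.2 d.
K_eq = L / Σ(b_i/K_i) = 23.21 / 785.2 = 0.02956 m/day.
Q = K_eq · A · (Δh/L) = 0.02956 × 2200 × (12.6/23.21) = 35.30 m³/day.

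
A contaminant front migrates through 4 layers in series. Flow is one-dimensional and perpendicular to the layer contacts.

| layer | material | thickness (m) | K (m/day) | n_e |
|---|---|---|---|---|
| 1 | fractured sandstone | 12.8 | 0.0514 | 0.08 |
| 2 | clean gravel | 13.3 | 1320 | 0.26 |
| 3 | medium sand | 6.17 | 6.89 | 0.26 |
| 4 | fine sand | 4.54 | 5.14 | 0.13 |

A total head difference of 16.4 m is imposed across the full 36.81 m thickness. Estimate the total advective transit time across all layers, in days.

With flow normal to the layers, continuity requires the same specific discharge q through every layer.
Σ(b_i/K_i) = 12.8/0.0514 + 13.3/1320 + 6.17/6.89 + 4.54/5.14 = 250.8 d.
q = Δh / Σ(b_i/K_i) = 16.4 / 250.8 = 0.06539 m/day.
In each layer the seepage velocity is v_i = q/n_i, so the layer transit time is t_i = b_i·n_i / q:
  layer 1 (fractured sandstone): t_1 = 12.8 × 0.08 / 0.06539 = 15.66 d
  layer 2 (clean gravel): t_2 = 13.3 × 0.26 / 0.06539 = 52.89 d
  layer 3 (medium sand): t_3 = 6.17 × 0.26 / 0.06539 = 24.53 d
  layer 4 (fine sand): t_4 = 4.54 × 0.13 / 0.06539 = 9.026 d
Total t = Σ t_i = 102.1 days.

102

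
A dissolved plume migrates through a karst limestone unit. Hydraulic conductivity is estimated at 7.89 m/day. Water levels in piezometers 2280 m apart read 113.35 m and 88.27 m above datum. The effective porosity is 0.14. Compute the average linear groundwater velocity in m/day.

Hydraulic gradient i = (113.35 − 88.27) / 2280 = 25.08 / 2280 = 0.01100.
Darcy flux q = K · i = 7.890 × 0.01100 = 0.08679 m/day.
Seepage velocity v = q / n_e = 0.08679 / 0.14 = 0.6199 m/day.

0.620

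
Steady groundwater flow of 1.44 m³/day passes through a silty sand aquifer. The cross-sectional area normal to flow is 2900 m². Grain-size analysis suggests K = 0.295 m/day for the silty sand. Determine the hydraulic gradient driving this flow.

From Q = K·A·i, i = Q / (K·A) = 1.44 / (0.2950 × 2900) = 0.001683.

0.00168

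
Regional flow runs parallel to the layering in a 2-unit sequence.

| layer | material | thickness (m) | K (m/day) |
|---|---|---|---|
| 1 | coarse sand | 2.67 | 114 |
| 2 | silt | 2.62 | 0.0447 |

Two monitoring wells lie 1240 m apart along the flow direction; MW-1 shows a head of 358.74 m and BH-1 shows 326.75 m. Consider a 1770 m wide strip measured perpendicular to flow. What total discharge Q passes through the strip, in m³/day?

13900

Flow is parallel to layering, so each bed carries its own Darcy discharge and the transmissivities add.
Σ(K_i·b_i) = 114×2.67 + 0.0447×2.62 = 304.5 m²/day.
Hydraulic gradient i = (358.74 − 326.75) / 1240 = 31.99 / 1240 = 0.02580.
Q = Σ(K_i·b_i) · W · i = 304.5 × 1770 × 0.02580 = 13904 m³/day.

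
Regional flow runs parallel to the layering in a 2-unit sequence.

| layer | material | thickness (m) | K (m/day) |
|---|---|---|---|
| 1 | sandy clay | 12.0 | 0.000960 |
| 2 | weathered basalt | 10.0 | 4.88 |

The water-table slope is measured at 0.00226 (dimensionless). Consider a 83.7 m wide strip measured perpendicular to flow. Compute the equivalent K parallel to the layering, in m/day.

2.22

Flow is parallel to layering, so each bed carries its own Darcy discharge and the transmissivities add.
Σ(K_i·b_i) = 0.000960×12.0 + 4.88×10.0 = 48.81 m²/day.
Total thickness b = 22.00 m, so K_eq = Σ(K_i·b_i)/b = 2.219 m/day.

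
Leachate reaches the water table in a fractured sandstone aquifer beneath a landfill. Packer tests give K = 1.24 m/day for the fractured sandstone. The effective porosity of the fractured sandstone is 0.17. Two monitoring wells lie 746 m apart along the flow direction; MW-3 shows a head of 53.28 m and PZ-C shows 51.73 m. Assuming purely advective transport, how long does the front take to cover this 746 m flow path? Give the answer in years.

135

Hydraulic gradient i = (53.28 − 51.73) / 746 = 1.55 / 746 = 0.002078.
Darcy flux q = K · i = 1.240 × 0.002078 = 0.002576 m/day.
Seepage velocity v = q / n_e = 0.002576 / 0.17 = 0.01516 m/day.
Travel time t = L / v = 746 / 0.01516 = 49224 days = 134.8 years.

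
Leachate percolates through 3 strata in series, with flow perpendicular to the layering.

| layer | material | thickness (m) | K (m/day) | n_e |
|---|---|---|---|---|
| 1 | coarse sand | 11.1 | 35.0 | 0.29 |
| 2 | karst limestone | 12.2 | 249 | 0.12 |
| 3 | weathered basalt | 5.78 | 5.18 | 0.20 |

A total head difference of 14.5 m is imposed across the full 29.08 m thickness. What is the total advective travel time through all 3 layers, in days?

With flow normal to the layers, continuity requires the same specific discharge q through every layer.
Σ(b_i/K_i) = 11.1/35.0 + 12.2/249 + 5.78/5.18 = 1.482 d.
q = Δh / Σ(b_i/K_i) = 14.5 / 1.482 = 9.784 m/day.
In each layer the seepage velocity is v_i = q/n_i, so the layer transit time is t_i = b_i·n_i / q:
  layer 1 (coarse sand): t_1 = 11.1 × 0.29 / 9.784 = 0.3290 d
  layer 2 (karst limestone): t_2 = 12.2 × 0.12 / 9.784 = 0.1496 d
  layer 3 (weathered basalt): t_3 = 5.78 × 0.20 / 9.784 = 0.1181 d
Total t = Σ t_i = 0.5968 days.

0.597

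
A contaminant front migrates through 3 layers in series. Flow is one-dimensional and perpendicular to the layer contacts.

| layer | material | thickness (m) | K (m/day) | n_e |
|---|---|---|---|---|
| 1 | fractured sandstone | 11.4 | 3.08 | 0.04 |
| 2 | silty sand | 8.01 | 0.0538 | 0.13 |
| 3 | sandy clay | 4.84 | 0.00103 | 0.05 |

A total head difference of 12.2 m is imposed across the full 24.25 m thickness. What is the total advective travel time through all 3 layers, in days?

With flow normal to the layers, continuity requires the same specific discharge q through every layer.
Σ(b_i/K_i) = 11.4/3.08 + 8.01/0.0538 + 4.84/0.00103 = 4852 d.
q = Δh / Σ(b_i/K_i) = 12.2 / 4852 = 0.002515 m/day.
In each layer the seepage velocity is v_i = q/n_i, so the layer transit time is t_i = b_i·n_i / q:
  layer 1 (fractured sandstone): t_1 = 11.4 × 0.04 / 0.002515 = 181.3 d
  layer 2 (silty sand): t_2 = 8.01 × 0.13 / 0.002515 = 414.1 d
  layer 3 (sandy clay): t_3 = 4.84 × 0.05 / 0.002515 = 96.24 d
Total t = Σ t_i = 691.7 days.

692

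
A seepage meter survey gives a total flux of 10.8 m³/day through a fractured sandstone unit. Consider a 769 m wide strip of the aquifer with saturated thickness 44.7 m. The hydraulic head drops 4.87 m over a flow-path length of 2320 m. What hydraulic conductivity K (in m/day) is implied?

0.150

Cross-sectional area A = 769 × 44.7 = 34374 m².
Hydraulic gradient i = Δh / L = 4.87 / 2320 = 0.002099.
From Q = K·A·i, K = Q / (A·i) = 10.8 / (34374 × 0.002099) = 0.1497 m/day.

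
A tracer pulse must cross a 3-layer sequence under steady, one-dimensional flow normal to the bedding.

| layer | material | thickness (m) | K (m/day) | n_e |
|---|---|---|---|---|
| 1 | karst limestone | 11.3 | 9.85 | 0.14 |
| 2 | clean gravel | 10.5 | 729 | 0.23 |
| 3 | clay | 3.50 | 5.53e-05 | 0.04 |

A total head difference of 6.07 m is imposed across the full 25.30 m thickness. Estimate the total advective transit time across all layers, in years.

118

With flow normal to the layers, continuity requires the same specific discharge q through every layer.
Σ(b_i/K_i) = 11.3/9.85 + 10.5/729 + 3.50/5.53e-05 = 63292 d.
q = Δh / Σ(b_i/K_i) = 6.07 / 63292 = 9.590e-05 m/day.
In each layer the seepage velocity is v_i = q/n_i, so the layer transit time is t_i = b_i·n_i / q:
  layer 1 (karst limestone): t_1 = 11.3 × 0.14 / 9.590e-05 = 16496 d
  layer 2 (clean gravel): t_2 = 10.5 × 0.23 / 9.590e-05 = 25181 d
  layer 3 (clay): t_3 = 3.50 × 0.04 / 9.590e-05 = 1460 d
Total t = Σ t_i = 43137 days = 118.1 years.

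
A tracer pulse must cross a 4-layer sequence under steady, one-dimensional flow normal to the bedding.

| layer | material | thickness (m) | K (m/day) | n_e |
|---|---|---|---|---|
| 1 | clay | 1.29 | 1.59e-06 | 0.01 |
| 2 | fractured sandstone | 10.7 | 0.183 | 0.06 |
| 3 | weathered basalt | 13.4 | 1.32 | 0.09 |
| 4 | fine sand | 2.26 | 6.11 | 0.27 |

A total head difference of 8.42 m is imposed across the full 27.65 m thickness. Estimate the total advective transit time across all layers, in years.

With flow normal to the layers, continuity requires the same specific discharge q through every layer.
Σ(b_i/K_i) = 1.29/1.59e-06 + 10.7/0.183 + 13.4/1.32 + 2.26/6.11 = 8.114e+05 d.
q = Δh / Σ(b_i/K_i) = 8.42 / 8.114e+05 = 1.038e-05 m/day.
In each layer the seepage velocity is v_i = q/n_i, so the layer transit time is t_i = b_i·n_i / q:
  layer 1 (clay): t_1 = 1.29 × 0.01 / 1.038e-05 = 1243 d
  layer 2 (fractured sandstone): t_2 = 10.7 × 0.06 / 1.038e-05 = 61866 d
  layer 3 (weathered basalt): t_3 = 13.4 × 0.09 / 1.038e-05 = 1.162e+05 d
  layer 4 (fine sand): t_4 = 2.26 × 0.27 / 1.038e-05 = 58802 d
Total t = Σ t_i = 2.381e+05 days = 652.0 years.

652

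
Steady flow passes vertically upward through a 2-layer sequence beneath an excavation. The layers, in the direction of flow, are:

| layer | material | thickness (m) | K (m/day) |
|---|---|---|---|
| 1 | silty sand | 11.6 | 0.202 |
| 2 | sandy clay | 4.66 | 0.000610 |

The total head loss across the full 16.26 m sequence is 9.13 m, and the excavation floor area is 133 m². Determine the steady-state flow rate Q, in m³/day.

Flow is perpendicular to layering, so the layers act in series and the equivalent K is the thickness-weighted harmonic mean.
Total thickness L = 11.6 + 4.66 = 16.26 m.
Σ(b_i/K_i) = 11.6/0.202 + 4.66/0.000610 = 7697 d.
K_eq = L / Σ(b_i/K_i) = 16.26 / 7697 = 0.002113 m/day.
Q = K_eq · A · (Δh/L) = 0.002113 × 133 × (9.13/16.26) = 0.1578 m³/day.

0.158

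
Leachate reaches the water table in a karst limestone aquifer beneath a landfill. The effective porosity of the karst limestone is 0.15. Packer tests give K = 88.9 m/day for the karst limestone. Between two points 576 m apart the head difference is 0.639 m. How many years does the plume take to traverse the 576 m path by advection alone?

2.40

Hydraulic gradient i = Δh / L = 0.639 / 576 = 0.001109.
Darcy flux q = K · i = 88.90 × 0.001109 = 0.09862 m/day.
Seepage velocity v = q / n_e = 0.09862 / 0.15 = 0.6575 m/day.
Travel time t = L / v = 576 / 0.6575 = 876.1 days = 2.399 years.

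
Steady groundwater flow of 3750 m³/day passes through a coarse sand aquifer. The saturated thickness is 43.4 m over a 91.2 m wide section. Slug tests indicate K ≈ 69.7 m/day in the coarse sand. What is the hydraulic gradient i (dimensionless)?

0.0136

Cross-sectional area A = 91.2 × 43.4 = 3958 m².
From Q = K·A·i, i = Q / (K·A) = 3750 / (69.70 × 3958) = 0.01359.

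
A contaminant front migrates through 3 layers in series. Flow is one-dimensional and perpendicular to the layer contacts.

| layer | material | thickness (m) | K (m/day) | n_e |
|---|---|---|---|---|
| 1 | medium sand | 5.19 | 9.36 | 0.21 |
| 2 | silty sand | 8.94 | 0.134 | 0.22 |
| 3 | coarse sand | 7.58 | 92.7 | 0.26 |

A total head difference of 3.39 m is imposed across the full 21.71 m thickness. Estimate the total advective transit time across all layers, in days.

With flow normal to the layers, continuity requires the same specific discharge q through every layer.
Σ(b_i/K_i) = 5.19/9.36 + 8.94/0.134 + 7.58/92.7 = 67.35 d.
q = Δh / Σ(b_i/K_i) = 3.39 / 67.35 = 0.05033 m/day.
In each layer the seepage velocity is v_i = q/n_i, so the layer transit time is t_i = b_i·n_i / q:
  layer 1 (medium sand): t_1 = 5.19 × 0.21 / 0.05033 = 21.65 d
  layer 2 (silty sand): t_2 = 8.94 × 0.22 / 0.05033 = 39.08 d
  layer 3 (coarse sand): t_3 = 7.58 × 0.26 / 0.05033 = 39.16 d
Total t = Σ t_i = 99.89 days.

99.9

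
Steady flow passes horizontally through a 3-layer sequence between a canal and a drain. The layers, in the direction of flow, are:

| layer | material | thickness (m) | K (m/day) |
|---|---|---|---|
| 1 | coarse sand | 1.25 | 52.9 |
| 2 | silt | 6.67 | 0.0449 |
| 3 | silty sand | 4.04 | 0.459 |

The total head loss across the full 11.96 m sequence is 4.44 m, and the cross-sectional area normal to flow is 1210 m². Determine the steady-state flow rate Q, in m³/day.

34.1

Flow is perpendicular to layering, so the layers act in series and the equivalent K is the thickness-weighted harmonic mean.
Total thickness L = 1.25 + 6.67 + 4.04 = 11.96 m.
Σ(b_i/K_i) = 1.25/52.9 + 6.67/0.0449 + 4.04/0.459 = 157.4 d.
K_eq = L / Σ(b_i/K_i) = 11.96 / 157.4 = 0.07600 m/day.
Q = K_eq · A · (Δh/L) = 0.07600 × 1210 × (4.44/11.96) = 34.14 m³/day.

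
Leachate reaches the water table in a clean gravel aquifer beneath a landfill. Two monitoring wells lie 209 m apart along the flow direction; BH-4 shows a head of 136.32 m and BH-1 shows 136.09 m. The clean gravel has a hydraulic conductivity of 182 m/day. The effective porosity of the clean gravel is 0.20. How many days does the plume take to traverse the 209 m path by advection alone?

209

Hydraulic gradient i = (136.32 − 136.09) / 209 = 0.23 / 209 = 0.001100.
Darcy flux q = K · i = 182.0 × 0.001100 = 0.2003 m/day.
Seepage velocity v = q / n_e = 0.2003 / 0.20 = 1.001 m/day.
Travel time t = L / v = 209 / 1.001 = 208.7 days.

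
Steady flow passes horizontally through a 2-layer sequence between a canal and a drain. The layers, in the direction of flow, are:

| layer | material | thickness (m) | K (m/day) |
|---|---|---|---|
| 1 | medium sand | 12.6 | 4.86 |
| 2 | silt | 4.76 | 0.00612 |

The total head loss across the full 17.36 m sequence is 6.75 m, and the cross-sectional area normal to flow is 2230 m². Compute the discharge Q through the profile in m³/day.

Flow is perpendicular to layering, so the layers act in series and the equivalent K is the thickness-weighted harmonic mean.
Total thickness L = 12.6 + 4.76 = 17.36 m.
Σ(b_i/K_i) = 12.6/4.86 + 4.76/0.00612 = 780.4 d.
K_eq = L / Σ(b_i/K_i) = 17.36 / 780.4 = 0.02225 m/day.
Q = K_eq · A · (Δh/L) = 0.02225 × 2230 × (6.75/17.36) = 19.29 m³/day.

19.3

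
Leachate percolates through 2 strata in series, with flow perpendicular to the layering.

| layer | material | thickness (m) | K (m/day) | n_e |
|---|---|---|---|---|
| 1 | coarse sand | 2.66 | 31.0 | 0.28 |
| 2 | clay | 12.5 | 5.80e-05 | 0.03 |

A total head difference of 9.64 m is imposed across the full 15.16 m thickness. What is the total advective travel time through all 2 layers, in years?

With flow normal to the layers, continuity requires the same specific discharge q through every layer.
Σ(b_i/K_i) = 2.66/31.0 + 12.5/5.80e-05 = 2.155e+05 d.
q = Δh / Σ(b_i/K_i) = 9.64 / 2.155e+05 = 4.473e-05 m/day.
In each layer the seepage velocity is v_i = q/n_i, so the layer transit time is t_i = b_i·n_i / q:
  layer 1 (coarse sand): t_1 = 2.66 × 0.28 / 4.473e-05 = 16651 d
  layer 2 (clay): t_2 = 12.5 × 0.03 / 4.473e-05 = 8384 d
Total t = Σ t_i = 25035 days = 68.54 years.

68.5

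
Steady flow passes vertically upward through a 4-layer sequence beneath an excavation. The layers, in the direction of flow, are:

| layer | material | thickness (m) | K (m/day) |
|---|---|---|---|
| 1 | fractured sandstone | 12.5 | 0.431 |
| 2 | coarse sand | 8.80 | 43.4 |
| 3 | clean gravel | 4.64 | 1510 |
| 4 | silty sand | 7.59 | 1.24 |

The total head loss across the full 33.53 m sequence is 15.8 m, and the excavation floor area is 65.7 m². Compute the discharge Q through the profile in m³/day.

Flow is perpendicular to layering, so the layers act in series and the equivalent K is the thickness-weighted harmonic mean.
Total thickness L = 12.5 + 8.80 + 4.64 + 7.59 = 33.53 m.
Σ(b_i/K_i) = 12.5/0.431 + 8.80/43.4 + 4.64/1510 + 7.59/1.24 = 35.33 d.
K_eq = L / Σ(b_i/K_i) = 33.53 / 35.33 = 0.9491 m/day.
Q = K_eq · A · (Δh/L) = 0.9491 × 65.7 × (15.8/33.53) = 29.38 m³/day.

29.4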